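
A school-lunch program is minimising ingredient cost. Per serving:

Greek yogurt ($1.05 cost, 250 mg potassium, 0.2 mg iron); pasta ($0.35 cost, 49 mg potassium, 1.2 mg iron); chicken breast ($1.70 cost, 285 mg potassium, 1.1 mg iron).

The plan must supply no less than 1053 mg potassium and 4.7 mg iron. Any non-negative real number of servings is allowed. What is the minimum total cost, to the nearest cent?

$4.90

Greek yogurt only: max(1053/250, 4.7/0.2) = 23.5 servings → $24.68.
pasta only: max(1053/49, 4.7/1.2) = 21.49 servings → $7.52.
chicken breast only: max(1053/285, 4.7/1.1) = 4.273 servings → $7.26.
Greek yogurt + pasta with both tight: 3.561 servings and 3.323 servings → $4.90.
Greek yogurt + chicken breast with both targets exact would need a negative amount; discard.
pasta + chicken breast with both tight: 0.6289 servings and 3.587 servings → $6.32.
Cheapest feasible corner: $4.90.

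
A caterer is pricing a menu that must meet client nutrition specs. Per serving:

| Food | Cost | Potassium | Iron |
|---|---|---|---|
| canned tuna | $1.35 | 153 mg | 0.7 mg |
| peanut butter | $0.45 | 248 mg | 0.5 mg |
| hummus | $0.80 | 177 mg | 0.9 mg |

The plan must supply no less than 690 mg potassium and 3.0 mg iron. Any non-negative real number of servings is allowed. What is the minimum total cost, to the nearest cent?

$2.67

A basic optimal solution has at most two foods positive. Try each food alone and each pair with both targets met exactly.
canned tuna only: max(690/153, 3.0/0.7) = 4.51 servings → $6.09.
peanut butter only: max(690/248, 3.0/0.5) = 6 servings → $2.70.
hummus only: max(690/177, 3.0/0.9) = 3.898 servings → $3.12.
canned tuna + peanut butter with both tight: 4.109 servings and 0.2472 servings → $5.66.
canned tuna + hummus with both targets exact would need a negative amount; discard.
peanut butter + hummus with both tight: 0.6682 servings and 2.962 servings → $2.67.
The minimum over all feasible corners is $2.67.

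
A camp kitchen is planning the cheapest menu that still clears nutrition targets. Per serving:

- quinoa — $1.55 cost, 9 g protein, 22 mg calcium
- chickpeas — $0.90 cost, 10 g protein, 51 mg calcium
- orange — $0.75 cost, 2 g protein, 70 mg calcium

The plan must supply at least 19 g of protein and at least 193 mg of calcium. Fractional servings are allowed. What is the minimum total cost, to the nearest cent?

With two linear requirements the optimum uses one or two foods; enumerate the corners.
quinoa only: max(19/9, 193/22) = 8.773 servings → $13.60.
chickpeas only: max(19/10, 193/51) = 3.784 servings → $3.41.
orange only: max(19/2, 193/70) = 9.5 servings → $7.12.
quinoa + chickpeas: intersection lies outside the first quadrant.
quinoa + orange with both tight: 1.611 servings and 2.251 servings → $4.19.
chickpeas + orange with both tight: 1.579 servings and 1.607 servings → $2.63.
The minimum over all feasible corners is $2.63.

$2.63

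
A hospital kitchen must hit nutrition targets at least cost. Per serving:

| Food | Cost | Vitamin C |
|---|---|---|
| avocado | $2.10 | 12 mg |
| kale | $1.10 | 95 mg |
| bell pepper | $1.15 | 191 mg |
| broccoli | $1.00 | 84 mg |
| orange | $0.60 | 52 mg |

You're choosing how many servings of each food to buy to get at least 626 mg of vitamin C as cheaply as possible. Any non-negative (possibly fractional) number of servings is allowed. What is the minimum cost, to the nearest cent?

$3.77

Cost per mg of vitamin C: bell pepper $0.0060, orange $0.0115, kale $0.0116, broccoli $0.0119, avocado $0.1750.
With no serving limits, use only bell pepper: 626 mg / 191 mg = 3.277 servings × $1.15 = $3.77.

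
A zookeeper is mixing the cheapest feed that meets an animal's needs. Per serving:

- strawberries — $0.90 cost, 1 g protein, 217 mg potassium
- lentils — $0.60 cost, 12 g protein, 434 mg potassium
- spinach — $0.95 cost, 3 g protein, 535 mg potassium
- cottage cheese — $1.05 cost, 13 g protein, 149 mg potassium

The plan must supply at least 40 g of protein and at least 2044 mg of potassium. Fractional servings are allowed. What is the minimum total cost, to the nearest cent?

$2.83

For a min-cost LP with two ≥-constraints, a basic feasible solution has at most two positive variables.
strawberries only: max(40/1, 2044/217) = 40 servings → $36.00.
lentils only: max(40/12, 2044/434) = 4.71 servings → $2.83.
spinach only: max(40/3, 2044/535) = 13.33 servings → $12.67.
cottage cheese only: max(40/13, 2044/149) = 13.72 servings → $14.40.
strawberries + lentils with both tight: 3.303 servings and 3.058 servings → $4.81.
strawberries + spinach: the both-tight solution has a negative serving — not a feasible corner.
strawberries + cottage cheese with both tight: 7.714 servings and 2.484 servings → $9.55.
lentils + spinach with both tight: 2.983 servings and 1.401 servings → $3.12.
lentils + cottage cheese: intersection lies outside the first quadrant.
spinach + cottage cheese with both tight: 3.167 servings and 2.346 servings → $5.47.
The minimum over all feasible corners is $2.83.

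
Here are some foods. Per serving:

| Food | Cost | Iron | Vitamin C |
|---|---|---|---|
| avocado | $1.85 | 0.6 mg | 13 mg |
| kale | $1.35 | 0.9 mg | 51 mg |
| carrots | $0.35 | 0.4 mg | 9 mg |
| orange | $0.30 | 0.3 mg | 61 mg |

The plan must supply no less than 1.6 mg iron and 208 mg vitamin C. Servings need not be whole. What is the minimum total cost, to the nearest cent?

This is a tiny linear program; its minimum lies at a vertex of the feasible set. List the vertices and price them.
avocado only: max(1.6/0.6, 208/13) = 16 servings → $29.60.
kale only: max(1.6/0.9, 208/51) = 4.078 servings → $5.51.
carrots only: max(1.6/0.4, 208/9) = 23.11 servings → $8.09.
orange only: max(1.6/0.3, 208/61) = 5.333 servings → $1.60.
avocado + kale: intersection lies outside the first quadrant.
avocado + carrots: the both-tight solution has a negative serving — not a feasible corner.
avocado + orange with both tight: 1.076 servings and 3.18 servings → $2.95.
kale + carrots with both targets exact would need a negative amount; discard.
kale + orange with both tight: 0.8889 servings and 2.667 servings → $2.00.
carrots + orange with both tight: 1.622 servings and 3.171 servings → $1.52.
Cheapest feasible corner: $1.52.

$1.52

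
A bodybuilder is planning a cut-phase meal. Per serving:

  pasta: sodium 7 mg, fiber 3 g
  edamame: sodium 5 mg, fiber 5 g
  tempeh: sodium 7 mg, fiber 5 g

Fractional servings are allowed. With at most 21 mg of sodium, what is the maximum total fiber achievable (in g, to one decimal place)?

Fiber per mg sodium: edamame 1, tempeh 0.7143, pasta 0.4286.
With no serving limits, spend the whole sodium allowance on edamame: 21 mg / 5 mg × 5 g = 21.0 g.

21.0 g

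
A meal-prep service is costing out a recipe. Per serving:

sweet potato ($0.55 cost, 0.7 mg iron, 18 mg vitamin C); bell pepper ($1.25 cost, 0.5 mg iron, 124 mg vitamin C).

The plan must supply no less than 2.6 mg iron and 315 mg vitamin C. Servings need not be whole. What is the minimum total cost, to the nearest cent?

$3.96

An LP optimum is at a vertex; with two nutrient constraints at most two foods are used. Check each candidate.
sweet potato only: max(2.6/0.7, 315/18) = 17.5 servings → $9.62.
bell pepper only: max(2.6/0.5, 315/124) = 5.2 servings → $6.50.
sweet potato + bell pepper with both tight: 2.12 servings and 2.233 servings → $3.96.
So the least-cost plan costs $3.96.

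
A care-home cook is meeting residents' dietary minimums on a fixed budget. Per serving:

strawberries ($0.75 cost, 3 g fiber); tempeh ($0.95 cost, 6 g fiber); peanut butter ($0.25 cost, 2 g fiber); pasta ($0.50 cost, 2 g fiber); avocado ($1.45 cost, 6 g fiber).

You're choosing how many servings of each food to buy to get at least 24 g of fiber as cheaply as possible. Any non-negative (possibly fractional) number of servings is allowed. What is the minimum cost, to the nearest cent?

Cost per g of fiber: peanut butter $0.1250, tempeh $0.1583, avocado $0.2417, strawberries $0.2500, pasta $0.2500.
With no serving limits, use only peanut butter: 24 g / 2 g = 12 servings × $0.25 = $3.00.

$3.00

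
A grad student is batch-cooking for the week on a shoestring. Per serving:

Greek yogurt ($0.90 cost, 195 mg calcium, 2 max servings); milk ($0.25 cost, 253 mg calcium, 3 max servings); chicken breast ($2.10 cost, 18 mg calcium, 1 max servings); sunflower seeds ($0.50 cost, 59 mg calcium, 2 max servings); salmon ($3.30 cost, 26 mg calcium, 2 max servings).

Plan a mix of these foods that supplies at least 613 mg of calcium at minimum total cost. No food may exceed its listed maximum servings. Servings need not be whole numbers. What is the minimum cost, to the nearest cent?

Cost per mg of calcium: milk $0.0010, Greek yogurt $0.0046, sunflower seeds $0.0085, chicken breast $0.1167, salmon $0.1269.
Take 2.423 servings of milk: +613.0 mg calcium for $0.61 (total $0.61, still need 0.0 mg).
Greedy by cheapest-per-mg is optimal for a single linear constraint, so the minimum cost is $0.61.

$0.61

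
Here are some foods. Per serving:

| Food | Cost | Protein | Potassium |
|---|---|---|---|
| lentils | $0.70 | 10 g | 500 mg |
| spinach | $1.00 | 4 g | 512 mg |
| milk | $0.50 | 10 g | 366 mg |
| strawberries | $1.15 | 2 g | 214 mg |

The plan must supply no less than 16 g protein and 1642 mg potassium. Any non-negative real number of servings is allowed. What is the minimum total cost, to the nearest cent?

$2.24

An LP optimum is at a vertex; with two nutrient constraints at most two foods are used. Check each candidate.
lentils only: max(16/10, 1642/500) = 3.284 servings → $2.30.
spinach only: max(16/4, 1642/512) = 4 servings → $4.00.
milk only: max(16/10, 1642/366) = 4.486 servings → $2.24.
strawberries only: max(16/2, 1642/214) = 8 servings → $9.20.
lentils + spinach with both tight: 0.5205 servings and 2.699 servings → $3.06.
lentils + milk: the both-tight solution has a negative serving — not a feasible corner.
lentils + strawberries with both tight: 0.1228 servings and 7.386 servings → $8.58.
spinach + milk with both tight: 2.889 servings and 0.4442 servings → $3.11.
spinach + strawberries with both targets exact would need a negative amount; discard.
milk + strawberries with both tight: 0.09943 servings and 7.503 servings → $8.68.
The minimum over all feasible corners is $2.24.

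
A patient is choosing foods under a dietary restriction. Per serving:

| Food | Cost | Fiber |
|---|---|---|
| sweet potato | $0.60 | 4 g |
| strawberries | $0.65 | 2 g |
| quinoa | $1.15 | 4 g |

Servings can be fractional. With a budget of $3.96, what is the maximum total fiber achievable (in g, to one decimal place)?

26.4 g

Fiber per dollar: sweet potato 6.667, quinoa 3.478, strawberries 3.077.
With no serving limits, spend the whole cost allowance on sweet potato: $3.96 / $0.60 × 4 g = 26.4 g.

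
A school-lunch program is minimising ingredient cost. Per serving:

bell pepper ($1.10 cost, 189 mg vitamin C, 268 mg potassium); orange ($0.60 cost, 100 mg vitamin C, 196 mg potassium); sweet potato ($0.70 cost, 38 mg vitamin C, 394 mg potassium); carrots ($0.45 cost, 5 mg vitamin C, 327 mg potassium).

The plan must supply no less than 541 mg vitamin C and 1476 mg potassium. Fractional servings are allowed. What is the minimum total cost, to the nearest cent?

$3.80

At the optimum either one food covers both requirements or two foods hit both targets exactly; no other combination can be cheaper.
bell pepper only: max(541/189, 1476/268) = 5.507 servings → $6.06.
orange only: max(541/100, 1476/196) = 7.531 servings → $4.52.
sweet potato only: max(541/38, 1476/394) = 14.24 servings → $9.97.
carrots only: max(541/5, 1476/327) = 108.2 servings → $48.69.
bell pepper + orange with both targets exact would need a negative amount; discard.
bell pepper + sweet potato with both tight: 2.443 servings and 2.084 servings → $4.15.
bell pepper + carrots with both tight: 2.804 servings and 2.216 servings → $4.08.
orange + sweet potato with both tight: 4.916 servings and 1.301 servings → $3.86.
orange + carrots with both tight: 5.344 servings and 1.31 servings → $3.80.
sweet potato + carrots: the both-tight solution has a negative serving — not a feasible corner.
Cheapest feasible corner: $3.80.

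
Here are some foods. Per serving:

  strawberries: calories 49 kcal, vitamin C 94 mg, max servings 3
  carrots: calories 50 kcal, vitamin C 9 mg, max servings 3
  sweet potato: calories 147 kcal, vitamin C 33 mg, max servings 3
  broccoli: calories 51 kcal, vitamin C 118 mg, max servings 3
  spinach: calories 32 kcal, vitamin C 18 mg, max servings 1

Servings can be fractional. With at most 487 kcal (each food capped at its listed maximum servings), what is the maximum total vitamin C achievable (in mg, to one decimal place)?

Vitamin C per kcal: broccoli 2.314, strawberries 1.918, spinach 0.5625, sweet potato 0.2245, carrots 0.18.
Take 3 servings of broccoli: uses 153 kcal, +354.0 mg vitamin C (running total 354.0 mg).
Take 3 servings of strawberries: uses 147 kcal, +282.0 mg vitamin C (running total 636.0 mg).
Take 1 serving of spinach: uses 32 kcal, +18.0 mg vitamin C (running total 654.0 mg).
Take 1.054 servings of sweet potato: uses 155 kcal, +34.8 mg vitamin C (running total 688.8 mg).
Greedy by best ratio exhausts the calories allowance optimally: 688.8 mg.

688.8 mg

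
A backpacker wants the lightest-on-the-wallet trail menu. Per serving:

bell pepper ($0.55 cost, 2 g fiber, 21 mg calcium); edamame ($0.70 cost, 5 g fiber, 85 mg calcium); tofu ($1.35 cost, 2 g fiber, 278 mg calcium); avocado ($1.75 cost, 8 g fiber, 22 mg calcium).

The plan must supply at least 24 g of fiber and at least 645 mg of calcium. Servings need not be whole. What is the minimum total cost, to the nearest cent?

$4.40

bell pepper only: max(24/2, 645/21) = 30.71 servings → $16.89.
edamame only: max(24/5, 645/85) = 7.588 servings → $5.31.
tofu only: max(24/2, 645/278) = 12 servings → $16.20.
avocado only: max(24/8, 645/22) = 29.32 servings → $51.31.
bell pepper + edamame: intersection lies outside the first quadrant.
bell pepper + tofu with both tight: 10.47 servings and 1.529 servings → $7.82.
bell pepper + avocado: the both-tight solution has a negative serving — not a feasible corner.
edamame + tofu with both tight: 4.411 servings and 0.9713 servings → $4.40.
edamame + avocado with both targets exact would need a negative amount; discard.
tofu + avocado with both tight: 2.125 servings and 2.469 servings → $7.19.
So the least-cost plan costs $4.40.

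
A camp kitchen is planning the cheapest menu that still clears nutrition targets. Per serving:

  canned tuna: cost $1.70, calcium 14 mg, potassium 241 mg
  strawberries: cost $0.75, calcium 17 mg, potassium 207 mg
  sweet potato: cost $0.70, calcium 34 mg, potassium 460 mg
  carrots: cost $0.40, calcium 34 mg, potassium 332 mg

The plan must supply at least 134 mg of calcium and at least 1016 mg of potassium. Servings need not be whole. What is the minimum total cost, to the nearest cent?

The cheapest plan sits at a corner of the feasible region — with two constraints it uses at most two foods.
canned tuna only: max(134/14, 1016/241) = 9.571 servings → $16.27.
strawberries only: max(134/17, 1016/207) = 7.882 servings → $5.91.
sweet potato only: max(134/34, 1016/460) = 3.941 servings → $2.76.
carrots only: max(134/34, 1016/332) = 3.941 servings → $1.58.
canned tuna + strawberries: the both-tight solution has a negative serving — not a feasible corner.
canned tuna + sweet potato: intersection lies outside the first quadrant.
canned tuna + carrots: intersection lies outside the first quadrant.
strawberries + sweet potato: intersection lies outside the first quadrant.
strawberries + carrots: intersection lies outside the first quadrant.
sweet potato + carrots: the both-tight solution has a negative serving — not a feasible corner.
So the least-cost plan costs $1.58.

$1.58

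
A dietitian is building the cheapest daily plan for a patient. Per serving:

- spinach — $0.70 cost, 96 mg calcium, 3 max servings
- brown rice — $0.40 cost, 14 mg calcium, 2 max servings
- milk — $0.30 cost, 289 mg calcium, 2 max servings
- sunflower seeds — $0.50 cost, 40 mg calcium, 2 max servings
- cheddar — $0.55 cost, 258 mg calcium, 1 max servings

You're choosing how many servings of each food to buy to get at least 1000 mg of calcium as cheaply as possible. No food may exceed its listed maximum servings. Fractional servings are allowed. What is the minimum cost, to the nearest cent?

Cost per mg of calcium: milk $0.0010, cheddar $0.0021, spinach $0.0073, sunflower seeds $0.0125, brown rice $0.0286.
Take 2 servings of milk: +578.0 mg calcium for $0.60 (total $0.60, still need 422.0 mg).
Take 1 serving of cheddar: +258.0 mg calcium for $0.55 (total $1.15, still need 164.0 mg).
Take 1.708 servings of spinach: +164.0 mg calcium for $1.20 (total $2.35, still need 0.0 mg).
Greedy by cheapest-per-mg is optimal for a single linear constraint, so the minimum cost is $2.35.

$2.35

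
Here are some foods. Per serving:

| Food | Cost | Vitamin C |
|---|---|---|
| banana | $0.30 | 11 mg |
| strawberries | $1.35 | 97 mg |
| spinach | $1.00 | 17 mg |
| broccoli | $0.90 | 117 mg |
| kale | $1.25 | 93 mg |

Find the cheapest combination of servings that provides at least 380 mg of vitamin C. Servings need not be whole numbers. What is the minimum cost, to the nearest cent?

Cost per mg of vitamin C: broccoli $0.0077, kale $0.0134, strawberries $0.0139, banana $0.0273, spinach $0.0588.
With no serving limits, use only broccoli: 380 mg / 117 mg = 3.248 servings × $0.90 = $2.92.

$2.92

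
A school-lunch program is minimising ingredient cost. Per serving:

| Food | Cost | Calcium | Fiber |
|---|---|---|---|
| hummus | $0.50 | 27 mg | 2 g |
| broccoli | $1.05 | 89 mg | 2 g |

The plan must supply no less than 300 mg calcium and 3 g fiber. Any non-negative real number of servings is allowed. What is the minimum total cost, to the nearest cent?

$3.54

Check every corner: each single food scaled to meet both minima, and each pair solved so both constraints bind.
hummus only: max(300/27, 3/2) = 11.11 servings → $5.56.
broccoli only: max(300/89, 3/2) = 3.371 servings → $3.54.
hummus + broccoli: the both-tight solution has a negative serving — not a feasible corner.
So the least-cost plan costs $3.54.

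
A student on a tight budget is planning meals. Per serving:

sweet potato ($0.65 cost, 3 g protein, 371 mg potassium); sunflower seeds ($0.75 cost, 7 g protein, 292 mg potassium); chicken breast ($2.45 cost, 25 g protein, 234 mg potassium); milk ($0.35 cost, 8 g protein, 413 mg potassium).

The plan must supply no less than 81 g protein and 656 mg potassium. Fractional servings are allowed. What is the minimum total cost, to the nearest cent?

Check every corner: each single food scaled to meet both minima, and each pair solved so both constraints bind.
sweet potato only: max(81/3, 656/371) = 27 servings → $17.55.
sunflower seeds only: max(81/7, 656/292) = 11.57 servings → $8.68.
chicken breast only: max(81/25, 656/234) = 3.24 servings → $7.94.
milk only: max(81/8, 656/413) = 10.12 servings → $3.54.
sweet potato + sunflower seeds: the both-tight solution has a negative serving — not a feasible corner.
sweet potato + chicken breast: the both-tight solution has a negative serving — not a feasible corner.
sweet potato + milk: intersection lies outside the first quadrant.
sunflower seeds + chicken breast: the both-tight solution has a negative serving — not a feasible corner.
sunflower seeds + milk: intersection lies outside the first quadrant.
chicken breast + milk with both targets exact would need a negative amount; discard.
The minimum over all feasible corners is $3.54.

$3.54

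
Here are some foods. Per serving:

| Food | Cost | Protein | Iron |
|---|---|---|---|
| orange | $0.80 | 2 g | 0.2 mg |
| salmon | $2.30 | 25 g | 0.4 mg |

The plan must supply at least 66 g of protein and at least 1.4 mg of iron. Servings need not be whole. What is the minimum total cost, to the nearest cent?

$7.33

At the optimum either one food covers both requirements or two foods hit both targets exactly; no other combination can be cheaper.
orange only: max(66/2, 1.4/0.2) = 33 servings → $26.40.
salmon only: max(66/25, 1.4/0.4) = 3.5 servings → $8.05.
orange + salmon with both tight: 2.048 servings and 2.476 servings → $7.33.
So the least-cost plan costs $7.33.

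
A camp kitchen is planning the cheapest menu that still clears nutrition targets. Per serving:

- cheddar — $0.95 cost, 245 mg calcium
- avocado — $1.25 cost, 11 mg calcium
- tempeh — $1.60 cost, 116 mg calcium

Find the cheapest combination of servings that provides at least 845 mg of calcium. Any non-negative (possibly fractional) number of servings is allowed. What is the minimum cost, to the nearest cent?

Cost per mg of calcium: cheddar $0.0039, tempeh $0.0138, avocado $0.1136.
With no serving limits, use only cheddar: 845 mg / 245 mg = 3.449 servings × $0.95 = $3.28.

$3.28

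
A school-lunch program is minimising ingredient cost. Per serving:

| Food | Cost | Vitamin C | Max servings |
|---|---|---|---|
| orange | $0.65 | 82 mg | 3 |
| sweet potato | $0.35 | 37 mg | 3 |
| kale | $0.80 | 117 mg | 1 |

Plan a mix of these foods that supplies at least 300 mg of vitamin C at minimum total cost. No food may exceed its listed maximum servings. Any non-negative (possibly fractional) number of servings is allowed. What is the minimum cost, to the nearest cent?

Cost per mg of vitamin C: kale $0.0068, orange $0.0079, sweet potato $0.0095.
Take 1 serving of kale: +117.0 mg vitamin C for $0.80 (total $0.80, still need 183.0 mg).
Take 2.232 servings of orange: +183.0 mg vitamin C for $1.45 (total $2.25, still need 0.0 mg).
Filling from the cheapest source first is optimal under one linear minimum: $2.25.

$2.25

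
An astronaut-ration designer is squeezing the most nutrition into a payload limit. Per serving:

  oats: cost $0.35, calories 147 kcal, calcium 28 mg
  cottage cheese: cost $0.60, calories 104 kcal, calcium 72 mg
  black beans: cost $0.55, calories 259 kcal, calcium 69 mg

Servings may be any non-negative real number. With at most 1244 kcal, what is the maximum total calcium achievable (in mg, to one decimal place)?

Calcium per kcal: cottage cheese 0.6923, black beans 0.2664, oats 0.1905.
With no serving limits, spend the whole calories allowance on cottage cheese: 1244 kcal / 104 kcal × 72 mg = 861.2 mg.

861.2 mg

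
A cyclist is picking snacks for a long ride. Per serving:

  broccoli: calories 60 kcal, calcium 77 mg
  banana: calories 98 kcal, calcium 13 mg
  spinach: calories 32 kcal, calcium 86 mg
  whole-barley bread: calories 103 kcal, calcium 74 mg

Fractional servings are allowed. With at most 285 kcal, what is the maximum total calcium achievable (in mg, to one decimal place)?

Calcium per kcal: spinach 2.688, broccoli 1.283, whole-barley bread 0.7184, banana 0.1327.
With no serving limits, spend the whole calories allowance on spinach: 285 kcal / 32 kcal × 86 mg = 765.9 mg.

765.9 mg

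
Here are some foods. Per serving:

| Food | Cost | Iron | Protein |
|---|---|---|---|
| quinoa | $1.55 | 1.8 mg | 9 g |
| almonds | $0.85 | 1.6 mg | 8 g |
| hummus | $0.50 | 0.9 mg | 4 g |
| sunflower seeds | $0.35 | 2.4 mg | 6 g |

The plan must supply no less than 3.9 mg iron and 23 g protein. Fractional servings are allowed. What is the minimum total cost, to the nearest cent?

$1.34

Compare the cost at each extreme point of the feasible region.
quinoa only: max(3.9/1.8, 23/9) = 2.556 servings → $3.96.
almonds only: max(3.9/1.6, 23/8) = 2.875 servings → $2.44.
hummus only: max(3.9/0.9, 23/4) = 5.75 servings → $2.88.
sunflower seeds only: max(3.9/2.4, 23/6) = 3.833 servings → $1.34.
quinoa + almonds (both tight): parallel constraints — no distinct corner.
quinoa + hummus: the both-tight solution has a negative serving — not a feasible corner.
quinoa + sunflower seeds: intersection lies outside the first quadrant.
almonds + hummus with both targets exact would need a negative amount; discard.
almonds + sunflower seeds: intersection lies outside the first quadrant.
hummus + sunflower seeds with both targets exact would need a negative amount; discard.
So the least-cost plan costs $1.34.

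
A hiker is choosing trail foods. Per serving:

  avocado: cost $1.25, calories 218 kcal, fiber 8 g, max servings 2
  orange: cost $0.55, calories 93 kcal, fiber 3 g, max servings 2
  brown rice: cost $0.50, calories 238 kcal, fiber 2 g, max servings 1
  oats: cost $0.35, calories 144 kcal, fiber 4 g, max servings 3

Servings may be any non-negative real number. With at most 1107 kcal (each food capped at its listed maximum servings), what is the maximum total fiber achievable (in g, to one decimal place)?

34.4 g

Fiber per kcal: avocado 0.0367, orange 0.03226, oats 0.02778, brown rice 0.008403.
Take 2 servings of avocado: uses 436 kcal, +16.0 g fiber (running total 16.0 g).
Take 2 servings of orange: uses 186 kcal, +6.0 g fiber (running total 22.0 g).
Take 3 servings of oats: uses 432 kcal, +12.0 g fiber (running total 34.0 g).
Take 0.2227 servings of brown rice: uses 53 kcal, +0.4 g fiber (running total 34.4 g).
Greedy by best ratio exhausts the calories allowance optimally: 34.4 g.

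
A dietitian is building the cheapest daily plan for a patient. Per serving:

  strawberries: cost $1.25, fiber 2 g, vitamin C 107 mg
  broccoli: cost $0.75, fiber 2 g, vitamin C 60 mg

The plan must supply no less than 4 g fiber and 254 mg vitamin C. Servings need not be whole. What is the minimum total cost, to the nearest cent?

Compare the cost at each extreme point of the feasible region.
strawberries only: max(4/2, 254/107) = 2.374 servings → $2.97.
broccoli only: max(4/2, 254/60) = 4.233 servings → $3.17.
strawberries + broccoli: intersection lies outside the first quadrant.
So the least-cost plan costs $2.97.

$2.97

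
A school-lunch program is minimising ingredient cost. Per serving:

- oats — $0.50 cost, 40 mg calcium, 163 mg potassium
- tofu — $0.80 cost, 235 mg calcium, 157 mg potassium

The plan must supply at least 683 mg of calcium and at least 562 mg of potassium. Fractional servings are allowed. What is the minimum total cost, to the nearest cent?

$2.61

This is a tiny linear program; its minimum lies at a vertex of the feasible set. List the vertices and price them.
oats only: max(683/40, 562/163) = 17.07 servings → $8.54.
tofu only: max(683/235, 562/157) = 3.58 servings → $2.86.
oats + tofu with both tight: 0.7756 servings and 2.774 servings → $2.61.
Cheapest feasible corner: $2.61.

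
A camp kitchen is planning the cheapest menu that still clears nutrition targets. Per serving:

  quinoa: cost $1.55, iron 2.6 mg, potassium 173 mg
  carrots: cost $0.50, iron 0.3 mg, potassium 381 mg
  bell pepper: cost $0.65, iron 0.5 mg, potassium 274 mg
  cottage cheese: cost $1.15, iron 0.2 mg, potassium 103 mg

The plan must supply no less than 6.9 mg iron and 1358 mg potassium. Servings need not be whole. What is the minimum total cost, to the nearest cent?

$4.91

Compare the cost at each extreme point of the feasible region.
quinoa only: max(6.9/2.6, 1358/173) = 7.85 servings → $12.17.
carrots only: max(6.9/0.3, 1358/381) = 23 servings → $11.50.
bell pepper only: max(6.9/0.5, 1358/274) = 13.8 servings → $8.97.
cottage cheese only: max(6.9/0.2, 1358/103) = 34.5 servings → $39.67.
quinoa + carrots with both tight: 2.367 servings and 2.49 servings → $4.91.
quinoa + bell pepper with both tight: 1.936 servings and 3.734 servings → $5.43.
quinoa + cottage cheese with both tight: 1.883 servings and 10.02 servings → $14.44.
carrots + bell pepper: the both-tight solution has a negative serving — not a feasible corner.
carrots + cottage cheese with both targets exact would need a negative amount; discard.
bell pepper + cottage cheese with both targets exact would need a negative amount; discard.
The minimum over all feasible corners is $4.91.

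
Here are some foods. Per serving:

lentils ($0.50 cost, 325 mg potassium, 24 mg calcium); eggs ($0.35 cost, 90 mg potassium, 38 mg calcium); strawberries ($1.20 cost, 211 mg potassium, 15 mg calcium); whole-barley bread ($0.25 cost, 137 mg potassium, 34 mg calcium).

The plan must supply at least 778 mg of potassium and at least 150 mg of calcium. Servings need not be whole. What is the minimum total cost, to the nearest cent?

$1.35

For a min-cost LP with two ≥-constraints, a basic feasible solution has at most two positive variables.
lentils only: max(778/325, 150/24) = 6.25 servings → $3.12.
eggs only: max(778/90, 150/38) = 8.644 servings → $3.03.
strawberries only: max(778/211, 150/15) = 10 servings → $12.00.
whole-barley bread only: max(778/137, 150/34) = 5.679 servings → $1.42.
lentils + eggs with both tight: 1.576 servings and 2.952 servings → $1.82.
lentils + strawberries: the both-tight solution has a negative serving — not a feasible corner.
lentils + whole-barley bread with both tight: 0.7604 servings and 3.875 servings → $1.35.
eggs + strawberries with both tight: 2.996 servings and 2.409 servings → $3.94.
eggs + whole-barley bread: the both-tight solution has a negative serving — not a feasible corner.
strawberries + whole-barley bread with both tight: 1.153 servings and 3.903 servings → $2.36.
So the least-cost plan costs $1.35.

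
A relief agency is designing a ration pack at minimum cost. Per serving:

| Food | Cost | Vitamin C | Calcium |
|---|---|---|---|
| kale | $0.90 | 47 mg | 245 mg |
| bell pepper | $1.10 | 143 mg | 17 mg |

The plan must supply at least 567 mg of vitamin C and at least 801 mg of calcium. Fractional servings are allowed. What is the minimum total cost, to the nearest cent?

Compare the cost at each extreme point of the feasible region.
kale only: max(567/47, 801/245) = 12.06 servings → $10.86.
bell pepper only: max(567/143, 801/17) = 47.12 servings → $51.83.
kale + bell pepper with both tight: 3.064 servings and 2.958 servings → $6.01.
The minimum over all feasible corners is $6.01.

$6.01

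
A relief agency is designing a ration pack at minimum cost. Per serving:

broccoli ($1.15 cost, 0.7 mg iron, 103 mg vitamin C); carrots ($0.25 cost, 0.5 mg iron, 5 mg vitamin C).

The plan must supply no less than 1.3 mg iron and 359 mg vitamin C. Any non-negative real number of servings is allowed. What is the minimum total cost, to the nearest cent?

Two binding constraints pin down two serving amounts, so the optimal mix uses at most two foods. The candidates are each food alone (scaled to the tighter of iron/vitamin C) and each pair with both constraints tight.
broccoli only: max(1.3/0.7, 359/103) = 3.485 servings → $4.01.
carrots only: max(1.3/0.5, 359/5) = 71.8 servings → $17.95.
broccoli + carrots with both targets exact would need a negative amount; discard.
The minimum over all feasible corners is $4.01.

$4.01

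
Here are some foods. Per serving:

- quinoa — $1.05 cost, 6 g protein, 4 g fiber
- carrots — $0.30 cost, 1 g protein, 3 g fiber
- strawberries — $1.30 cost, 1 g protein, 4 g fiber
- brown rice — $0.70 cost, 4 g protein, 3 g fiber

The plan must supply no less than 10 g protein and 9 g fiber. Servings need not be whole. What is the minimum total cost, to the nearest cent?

$1.83

An LP optimum is at a vertex; with two nutrient constraints at most two foods are used. Check each candidate.
quinoa only: max(10/6, 9/4) = 2.25 servings → $2.36.
carrots only: max(10/1, 9/3) = 10 servings → $3.00.
strawberries only: max(10/1, 9/4) = 10 servings → $13.00.
brown rice only: max(10/4, 9/3) = 3 servings → $2.10.
quinoa + carrots with both tight: 1.5 servings and 1 serving → $1.88.
quinoa + strawberries with both tight: 1.55 servings and 0.7 servings → $2.54.
quinoa + brown rice: the both-tight solution has a negative serving — not a feasible corner.
carrots + strawberries with both targets exact would need a negative amount; discard.
carrots + brown rice with both tight: 0.6667 servings and 2.333 servings → $1.83.
strawberries + brown rice with both tight: 0.4615 servings and 2.385 servings → $2.27.
Cheapest feasible corner: $1.83.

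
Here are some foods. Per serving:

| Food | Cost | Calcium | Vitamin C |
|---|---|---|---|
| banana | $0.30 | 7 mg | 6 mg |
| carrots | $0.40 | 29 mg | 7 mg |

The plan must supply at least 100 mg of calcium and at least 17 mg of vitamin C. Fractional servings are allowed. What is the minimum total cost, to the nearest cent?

This is a tiny linear program; its minimum lies at a vertex of the feasible set. List the vertices and price them.
banana only: max(100/7, 17/6) = 14.29 servings → $4.29.
carrots only: max(100/29, 17/7) = 3.448 servings → $1.38.
banana + carrots: intersection lies outside the first quadrant.
So the least-cost plan costs $1.38.

$1.38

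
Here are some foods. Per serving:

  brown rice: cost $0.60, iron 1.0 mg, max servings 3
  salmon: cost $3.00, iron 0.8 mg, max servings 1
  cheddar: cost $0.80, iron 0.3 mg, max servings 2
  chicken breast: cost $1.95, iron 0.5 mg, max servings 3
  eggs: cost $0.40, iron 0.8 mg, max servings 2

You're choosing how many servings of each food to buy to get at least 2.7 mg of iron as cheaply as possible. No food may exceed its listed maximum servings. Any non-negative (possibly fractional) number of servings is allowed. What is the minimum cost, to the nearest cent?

Cost per mg of iron: eggs $0.5000, brown rice $0.6000, cheddar $2.6667, salmon $3.7500, chicken breast $3.9000.
Take 2 servings of eggs: +1.6 mg iron for $0.80 (total $0.80, still need 1.1 mg).
Take 1.1 servings of brown rice: +1.1 mg iron for $0.66 (total $1.46, still need 0.0 mg).
Filling from the cheapest source first is optimal under one linear minimum: $1.46.

$1.46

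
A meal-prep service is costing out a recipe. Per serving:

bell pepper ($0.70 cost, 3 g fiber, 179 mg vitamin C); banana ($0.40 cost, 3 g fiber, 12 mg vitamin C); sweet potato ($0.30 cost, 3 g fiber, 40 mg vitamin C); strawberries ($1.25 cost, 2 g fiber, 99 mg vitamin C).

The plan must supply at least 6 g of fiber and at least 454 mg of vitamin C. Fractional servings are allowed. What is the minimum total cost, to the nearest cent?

$1.78

Check every corner: each single food scaled to meet both minima, and each pair solved so both constraints bind.
bell pepper only: max(6/3, 454/179) = 2.536 servings → $1.78.
banana only: max(6/3, 454/12) = 37.83 servings → $15.13.
sweet potato only: max(6/3, 454/40) = 11.35 servings → $3.40.
strawberries only: max(6/2, 454/99) = 4.586 servings → $5.73.
bell pepper + banana with both targets exact would need a negative amount; discard.
bell pepper + sweet potato: intersection lies outside the first quadrant.
bell pepper + strawberries with both targets exact would need a negative amount; discard.
banana + sweet potato: the both-tight solution has a negative serving — not a feasible corner.
banana + strawberries: intersection lies outside the first quadrant.
sweet potato + strawberries with both targets exact would need a negative amount; discard.
So the least-cost plan costs $1.78.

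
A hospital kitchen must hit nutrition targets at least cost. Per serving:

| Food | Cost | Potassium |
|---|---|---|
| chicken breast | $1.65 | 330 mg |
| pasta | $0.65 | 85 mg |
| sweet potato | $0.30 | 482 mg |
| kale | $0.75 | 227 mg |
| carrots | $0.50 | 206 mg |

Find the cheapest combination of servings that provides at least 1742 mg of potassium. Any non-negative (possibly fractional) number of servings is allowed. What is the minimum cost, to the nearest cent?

Cost per mg of potassium: sweet potato $0.0006, carrots $0.0024, kale $0.0033, chicken breast $0.0050, pasta $0.0076.
With no serving limits, use only sweet potato: 1742 mg / 482 mg = 3.614 servings × $0.30 = $1.08.

$1.08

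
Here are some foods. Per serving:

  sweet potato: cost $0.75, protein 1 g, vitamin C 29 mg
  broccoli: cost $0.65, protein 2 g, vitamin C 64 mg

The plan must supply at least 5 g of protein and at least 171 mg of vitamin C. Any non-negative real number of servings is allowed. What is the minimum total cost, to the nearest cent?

Compare the cost at each extreme point of the feasible region.
sweet potato only: max(5/1, 171/29) = 5.897 servings → $4.42.
broccoli only: max(5/2, 171/64) = 2.672 servings → $1.74.
sweet potato + broccoli: the both-tight solution has a negative serving — not a feasible corner.
Cheapest feasible corner: $1.74.

$1.74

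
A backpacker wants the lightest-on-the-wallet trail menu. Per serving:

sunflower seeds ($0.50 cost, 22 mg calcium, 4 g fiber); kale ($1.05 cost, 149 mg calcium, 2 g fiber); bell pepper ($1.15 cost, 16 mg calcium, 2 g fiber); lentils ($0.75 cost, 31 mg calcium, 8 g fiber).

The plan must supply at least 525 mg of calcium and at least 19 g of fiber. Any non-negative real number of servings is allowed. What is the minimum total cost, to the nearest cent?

sunflower seeds only: max(525/22, 19/4) = 23.86 servings → $11.93.
kale only: max(525/149, 19/2) = 9.5 servings → $9.97.
bell pepper only: max(525/16, 19/2) = 32.81 servings → $37.73.
lentils only: max(525/31, 19/8) = 16.94 servings → $12.70.
sunflower seeds + kale with both tight: 3.226 servings and 3.047 servings → $4.81.
sunflower seeds + bell pepper: the both-tight solution has a negative serving — not a feasible corner.
sunflower seeds + lentils: the both-tight solution has a negative serving — not a feasible corner.
kale + bell pepper with both tight: 2.805 servings and 6.695 servings → $10.64.
kale + lentils with both tight: 3.196 servings and 1.576 servings → $4.54.
bell pepper + lentils with both targets exact would need a negative amount; discard.
Cheapest feasible corner: $4.54.

$4.54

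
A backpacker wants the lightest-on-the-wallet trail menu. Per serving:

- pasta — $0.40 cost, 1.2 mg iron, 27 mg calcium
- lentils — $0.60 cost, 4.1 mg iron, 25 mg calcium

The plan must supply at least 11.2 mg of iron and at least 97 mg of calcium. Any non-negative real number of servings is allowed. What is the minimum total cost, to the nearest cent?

$1.97

For a min-cost LP with two ≥-constraints, a basic feasible solution has at most two positive variables.
pasta only: max(11.2/1.2, 97/27) = 9.333 servings → $3.73.
lentils only: max(11.2/4.1, 97/25) = 3.88 servings → $2.33.
pasta + lentils with both tight: 1.458 servings and 2.305 servings → $1.97.
The minimum over all feasible corners is $1.97.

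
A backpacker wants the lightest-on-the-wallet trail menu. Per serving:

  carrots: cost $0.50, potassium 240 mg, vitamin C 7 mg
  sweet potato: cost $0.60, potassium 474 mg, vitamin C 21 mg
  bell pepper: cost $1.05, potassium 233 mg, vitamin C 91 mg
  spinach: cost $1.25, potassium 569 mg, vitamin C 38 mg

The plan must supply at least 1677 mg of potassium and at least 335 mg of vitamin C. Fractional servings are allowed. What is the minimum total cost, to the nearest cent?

Compare the cost at each extreme point of the feasible region.
carrots only: max(1677/240, 335/7) = 47.86 servings → $23.93.
sweet potato only: max(1677/474, 335/21) = 15.95 servings → $9.57.
bell pepper only: max(1677/233, 335/91) = 7.197 servings → $7.56.
spinach only: max(1677/569, 335/38) = 8.816 servings → $11.02.
carrots + sweet potato: intersection lies outside the first quadrant.
carrots + bell pepper with both tight: 3.689 servings and 3.398 servings → $5.41.
carrots + spinach with both targets exact would need a negative amount; discard.
sweet potato + bell pepper with both tight: 1.95 servings and 3.231 servings → $4.56.
sweet potato + spinach: the both-tight solution has a negative serving — not a feasible corner.
bell pepper + spinach with both tight: 2.956 servings and 1.737 servings → $5.27.
Cheapest feasible corner: $4.56.

$4.56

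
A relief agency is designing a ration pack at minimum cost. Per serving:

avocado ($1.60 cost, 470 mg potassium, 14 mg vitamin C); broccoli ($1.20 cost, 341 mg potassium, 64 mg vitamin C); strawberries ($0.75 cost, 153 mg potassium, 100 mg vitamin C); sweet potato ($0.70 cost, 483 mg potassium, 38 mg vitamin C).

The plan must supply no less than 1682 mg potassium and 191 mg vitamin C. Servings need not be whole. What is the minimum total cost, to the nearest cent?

$2.79

avocado only: max(1682/470, 191/14) = 13.64 servings → $21.83.
broccoli only: max(1682/341, 191/64) = 4.933 servings → $5.92.
strawberries only: max(1682/153, 191/100) = 10.99 servings → $8.25.
sweet potato only: max(1682/483, 191/38) = 5.026 servings → $3.52.
avocado + broccoli with both tight: 1.68 servings and 2.617 servings → $5.83.
avocado + strawberries with both tight: 3.098 servings and 1.476 servings → $6.06.
avocado + sweet potato: intersection lies outside the first quadrant.
broccoli + strawberries: the both-tight solution has a negative serving — not a feasible corner.
broccoli + sweet potato with both tight: 1.578 servings and 2.368 servings → $3.55.
strawberries + sweet potato with both tight: 0.667 servings and 3.271 servings → $2.79.
So the least-cost plan costs $2.79.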